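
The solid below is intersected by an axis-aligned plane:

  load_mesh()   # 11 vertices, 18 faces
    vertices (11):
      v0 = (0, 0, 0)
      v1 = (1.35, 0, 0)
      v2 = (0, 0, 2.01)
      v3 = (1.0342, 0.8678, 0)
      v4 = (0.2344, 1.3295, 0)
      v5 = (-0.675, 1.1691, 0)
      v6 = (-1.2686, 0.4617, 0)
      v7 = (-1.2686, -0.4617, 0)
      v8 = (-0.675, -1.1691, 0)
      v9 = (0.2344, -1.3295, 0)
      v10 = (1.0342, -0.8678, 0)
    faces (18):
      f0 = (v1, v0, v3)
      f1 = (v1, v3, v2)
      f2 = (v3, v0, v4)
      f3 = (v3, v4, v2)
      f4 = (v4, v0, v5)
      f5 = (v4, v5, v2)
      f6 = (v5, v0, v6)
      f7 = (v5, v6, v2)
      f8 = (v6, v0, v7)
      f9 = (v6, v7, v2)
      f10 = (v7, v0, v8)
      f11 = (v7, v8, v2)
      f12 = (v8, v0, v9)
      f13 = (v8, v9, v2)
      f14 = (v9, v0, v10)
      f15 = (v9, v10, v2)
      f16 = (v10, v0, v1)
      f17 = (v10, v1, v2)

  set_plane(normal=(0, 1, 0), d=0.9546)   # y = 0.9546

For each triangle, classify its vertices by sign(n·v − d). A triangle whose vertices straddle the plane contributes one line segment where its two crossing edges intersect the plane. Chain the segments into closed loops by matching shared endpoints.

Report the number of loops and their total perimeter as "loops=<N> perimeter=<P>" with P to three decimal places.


Straddling triangles (6 of 18):
  (v3,v0,v4) [--+] → (0.168303, 0.9546, 0)–(0.883837, 0.9546, 0)  len=0.7155
  (v3,v4,v2) [-+-] → (0.883837, 0.9546, 0)–(0.168303, 0.9546, 0.566791)  len=0.9128
  (v4,v0,v5) [+-+] → (0.168303, 0.9546, 0)–(-0.551155, 0.9546, 0)  len=0.7195
  (v4,v5,v2) [++-] → (-0.551155, 0.9546, 0.368784)–(0.168303, 0.9546, 0.566791)  len=0.7462
  (v5,v0,v6) [+--] → (-0.551155, 0.9546, 0)–(-0.854993, 0.9546, 0)  len=0.3038
  (v5,v6,v2) [+--] → (-0.854993, 0.9546, 0)–(-0.551155, 0.9546, 0.368784)  len=0.4778

Chained into 1 loop(s):
  loop 1: 6 segments, perimeter = 3.8757
Total perimeter = 3.876

loops=1 perimeter=3.876


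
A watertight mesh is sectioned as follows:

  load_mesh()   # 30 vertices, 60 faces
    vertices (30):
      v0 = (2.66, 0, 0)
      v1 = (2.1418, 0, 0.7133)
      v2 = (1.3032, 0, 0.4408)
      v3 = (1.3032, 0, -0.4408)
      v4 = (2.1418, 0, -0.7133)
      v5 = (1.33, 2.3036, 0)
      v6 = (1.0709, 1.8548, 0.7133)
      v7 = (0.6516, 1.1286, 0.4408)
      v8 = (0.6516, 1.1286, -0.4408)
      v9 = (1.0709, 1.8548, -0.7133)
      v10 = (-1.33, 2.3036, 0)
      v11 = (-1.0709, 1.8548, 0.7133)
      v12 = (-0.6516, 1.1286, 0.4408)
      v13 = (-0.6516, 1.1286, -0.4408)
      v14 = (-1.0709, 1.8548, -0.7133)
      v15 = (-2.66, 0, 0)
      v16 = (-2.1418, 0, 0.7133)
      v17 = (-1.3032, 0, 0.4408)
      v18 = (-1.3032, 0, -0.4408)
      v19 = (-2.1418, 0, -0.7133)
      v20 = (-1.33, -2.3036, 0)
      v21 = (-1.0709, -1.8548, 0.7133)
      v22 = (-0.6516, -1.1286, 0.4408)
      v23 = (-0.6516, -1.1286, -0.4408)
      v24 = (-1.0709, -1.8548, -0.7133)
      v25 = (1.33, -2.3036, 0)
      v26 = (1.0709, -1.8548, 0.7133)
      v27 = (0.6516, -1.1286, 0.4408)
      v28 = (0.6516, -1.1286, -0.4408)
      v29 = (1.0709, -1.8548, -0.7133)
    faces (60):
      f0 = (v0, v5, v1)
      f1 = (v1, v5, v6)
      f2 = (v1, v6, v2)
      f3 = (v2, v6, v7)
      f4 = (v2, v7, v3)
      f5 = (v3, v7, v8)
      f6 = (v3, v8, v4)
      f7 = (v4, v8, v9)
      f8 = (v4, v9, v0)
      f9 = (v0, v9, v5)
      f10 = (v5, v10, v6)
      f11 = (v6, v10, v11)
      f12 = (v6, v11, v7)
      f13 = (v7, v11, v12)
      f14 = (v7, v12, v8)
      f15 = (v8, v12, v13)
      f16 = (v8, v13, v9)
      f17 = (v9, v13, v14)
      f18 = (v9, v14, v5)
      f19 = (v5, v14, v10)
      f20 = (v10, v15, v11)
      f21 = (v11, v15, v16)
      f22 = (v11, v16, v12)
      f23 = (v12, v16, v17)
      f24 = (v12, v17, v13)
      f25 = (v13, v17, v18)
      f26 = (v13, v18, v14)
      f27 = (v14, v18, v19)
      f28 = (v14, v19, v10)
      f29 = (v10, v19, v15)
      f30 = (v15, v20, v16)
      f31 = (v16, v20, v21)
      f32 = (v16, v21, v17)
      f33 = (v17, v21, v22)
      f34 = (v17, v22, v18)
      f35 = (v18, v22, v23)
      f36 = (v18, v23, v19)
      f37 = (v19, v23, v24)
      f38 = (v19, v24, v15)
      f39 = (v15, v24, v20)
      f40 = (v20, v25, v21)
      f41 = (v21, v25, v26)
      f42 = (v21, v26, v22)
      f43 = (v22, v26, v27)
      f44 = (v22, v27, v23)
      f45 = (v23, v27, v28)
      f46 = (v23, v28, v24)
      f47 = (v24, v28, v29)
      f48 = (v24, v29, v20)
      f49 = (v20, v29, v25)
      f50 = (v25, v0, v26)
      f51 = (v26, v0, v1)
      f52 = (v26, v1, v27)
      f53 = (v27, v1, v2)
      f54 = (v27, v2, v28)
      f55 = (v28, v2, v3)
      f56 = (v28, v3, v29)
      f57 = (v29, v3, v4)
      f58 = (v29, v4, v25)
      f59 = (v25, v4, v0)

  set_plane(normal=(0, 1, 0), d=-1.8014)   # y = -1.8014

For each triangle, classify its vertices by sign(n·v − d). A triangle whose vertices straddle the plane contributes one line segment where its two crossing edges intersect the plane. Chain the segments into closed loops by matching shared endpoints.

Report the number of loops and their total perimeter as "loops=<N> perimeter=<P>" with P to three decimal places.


Straddling triangles (18 of 60):
  (v15,v20,v16) [+-+] → (-1.61995, -1.8014, 0)–(-1.50698, -1.8014, 0.155504)  len=0.1922
  (v16,v20,v21) [+--] → (-1.50698, -1.8014, 0.155504)–(-1.10173, -1.8014, 0.7133)  len=0.6895
  (v16,v21,v17) [+-+] → (-1.10173, -1.8014, 0.7133)–(-1.07759, -1.8014, 0.705455)  len=0.0254
  (v17,v21,v22) [+-+] → (-1.07759, -1.8014, 0.705455)–(-1.04007, -1.8014, 0.693262)  len=0.0395
  (v19,v23,v24) [++-] → (-1.04007, -1.8014, -0.693262)–(-1.10173, -1.8014, -0.7133)  len=0.0648
  (v19,v24,v15) [+-+] → (-1.10173, -1.8014, -0.7133)–(-1.11665, -1.8014, -0.692764)  len=0.0254
  (v15,v24,v20) [+--] → (-1.11665, -1.8014, -0.692764)–(-1.61995, -1.8014, 0)  len=0.8563
  (v21,v26,v22) [--+] → (0.944239, -1.8014, 0.693262)–(-1.04007, -1.8014, 0.693262)  len=1.9843
  (v22,v26,v27) [+-+] → (0.944239, -1.8014, 0.693262)–(1.04007, -1.8014, 0.693262)  len=0.0958
  (v23,v28,v24) [++-] → (-0.944239, -1.8014, -0.693262)–(-1.04007, -1.8014, -0.693262)  len=0.0958
  (v24,v28,v29) [-+-] → (-0.944239, -1.8014, -0.693262)–(1.04007, -1.8014, -0.693262)  len=1.9843
  (v25,v0,v26) [-+-] → (1.61995, -1.8014, 0)–(1.11665, -1.8014, 0.692764)  len=0.8563
  (v26,v0,v1) [-++] → (1.11665, -1.8014, 0.692764)–(1.10173, -1.8014, 0.7133)  len=0.0254
  (v26,v1,v27) [-++] → (1.10173, -1.8014, 0.7133)–(1.04007, -1.8014, 0.693262)  len=0.0648
  (v28,v3,v29) [++-] → (1.07759, -1.8014, -0.705455)–(1.04007, -1.8014, -0.693262)  len=0.0395
  (v29,v3,v4) [-++] → (1.07759, -1.8014, -0.705455)–(1.10173, -1.8014, -0.7133)  len=0.0254
  (v29,v4,v25) [-+-] → (1.10173, -1.8014, -0.7133)–(1.50698, -1.8014, -0.155504)  len=0.6895
  (v25,v4,v0) [-++] → (1.50698, -1.8014, -0.155504)–(1.61995, -1.8014, 0)  len=0.1922

Chained into 1 loop(s):
  loop 1: 18 segments, perimeter = 7.9463
Total perimeter = 7.946

loops=1 perimeter=7.946


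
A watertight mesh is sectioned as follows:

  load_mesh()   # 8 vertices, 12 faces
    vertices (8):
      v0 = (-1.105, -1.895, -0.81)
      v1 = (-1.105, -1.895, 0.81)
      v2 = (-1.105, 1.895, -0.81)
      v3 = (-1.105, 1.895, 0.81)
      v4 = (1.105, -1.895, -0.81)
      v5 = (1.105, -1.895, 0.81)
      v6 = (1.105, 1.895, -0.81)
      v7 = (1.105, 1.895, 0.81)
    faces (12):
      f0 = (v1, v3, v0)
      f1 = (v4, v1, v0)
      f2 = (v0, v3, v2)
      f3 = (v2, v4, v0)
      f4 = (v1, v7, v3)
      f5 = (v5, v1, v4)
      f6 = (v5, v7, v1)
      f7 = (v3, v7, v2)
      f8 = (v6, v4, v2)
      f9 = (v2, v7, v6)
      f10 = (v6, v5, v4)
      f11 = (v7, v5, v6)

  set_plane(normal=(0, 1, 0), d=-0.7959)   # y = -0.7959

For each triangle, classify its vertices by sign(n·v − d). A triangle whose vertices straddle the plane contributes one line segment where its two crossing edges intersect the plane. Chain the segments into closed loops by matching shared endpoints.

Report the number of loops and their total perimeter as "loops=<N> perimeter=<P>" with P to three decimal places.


loops=1 perimeter=7.660

Straddling triangles (8 of 12):
  (v1,v3,v0) [-+-] → (-1.105, -0.7959, 0.81)–(-1.105, -0.7959, -0.3402)  len=1.1502
  (v0,v3,v2) [-++] → (-1.105, -0.7959, -0.3402)–(-1.105, -0.7959, -0.81)  len=0.4698
  (v2,v4,v0) [+--] → (0.4641, -0.7959, -0.81)–(-1.105, -0.7959, -0.81)  len=1.5691
  (v1,v7,v3) [-++] → (-0.4641, -0.7959, 0.81)–(-1.105, -0.7959, 0.81)  len=0.6409
  (v5,v7,v1) [-+-] → (1.105, -0.7959, 0.81)–(-0.4641, -0.7959, 0.81)  len=1.5691
  (v6,v4,v2) [+-+] → (1.105, -0.7959, -0.81)–(0.4641, -0.7959, -0.81)  len=0.6409
  (v6,v5,v4) [+--] → (1.105, -0.7959, 0.3402)–(1.105, -0.7959, -0.81)  len=1.1502
  (v7,v5,v6) [+-+] → (1.105, -0.7959, 0.81)–(1.105, -0.7959, 0.3402)  len=0.4698

Chained into 1 loop(s):
  loop 1: 8 segments, perimeter = 7.6600
Total perimeter = 7.660


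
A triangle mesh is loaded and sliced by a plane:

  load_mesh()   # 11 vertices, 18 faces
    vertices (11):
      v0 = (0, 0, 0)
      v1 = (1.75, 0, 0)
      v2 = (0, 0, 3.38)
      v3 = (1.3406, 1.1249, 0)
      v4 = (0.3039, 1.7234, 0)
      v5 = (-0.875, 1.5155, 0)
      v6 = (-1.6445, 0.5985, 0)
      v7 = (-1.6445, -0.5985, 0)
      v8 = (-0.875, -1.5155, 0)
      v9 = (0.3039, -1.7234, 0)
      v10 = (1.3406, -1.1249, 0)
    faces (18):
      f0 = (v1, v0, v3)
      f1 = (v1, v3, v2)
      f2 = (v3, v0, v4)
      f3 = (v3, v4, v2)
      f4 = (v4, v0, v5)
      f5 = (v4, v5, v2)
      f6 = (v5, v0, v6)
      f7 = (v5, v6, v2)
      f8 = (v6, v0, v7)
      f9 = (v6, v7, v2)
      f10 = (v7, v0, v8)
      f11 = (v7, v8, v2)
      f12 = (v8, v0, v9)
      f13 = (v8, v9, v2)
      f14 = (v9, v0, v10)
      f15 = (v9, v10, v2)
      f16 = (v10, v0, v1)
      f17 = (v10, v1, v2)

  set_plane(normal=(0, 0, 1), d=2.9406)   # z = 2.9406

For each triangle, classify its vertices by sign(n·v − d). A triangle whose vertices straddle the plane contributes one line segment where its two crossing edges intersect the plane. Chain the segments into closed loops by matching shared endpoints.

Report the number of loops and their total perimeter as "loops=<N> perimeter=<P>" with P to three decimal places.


Straddling triangles (9 of 18):
  (v1,v3,v2) [--+] → (0.174278, 0.146237, 2.9406)–(0.2275, 0, 2.9406)  len=0.1556
  (v3,v4,v2) [--+] → (0.039507, 0.224042, 2.9406)–(0.174278, 0.146237, 2.9406)  len=0.1556
  (v4,v5,v2) [--+] → (-0.11375, 0.197015, 2.9406)–(0.039507, 0.224042, 2.9406)  len=0.1556
  (v5,v6,v2) [--+] → (-0.213785, 0.077805, 2.9406)–(-0.11375, 0.197015, 2.9406)  len=0.1556
  (v6,v7,v2) [--+] → (-0.213785, -0.077805, 2.9406)–(-0.213785, 0.077805, 2.9406)  len=0.1556
  (v7,v8,v2) [--+] → (-0.11375, -0.197015, 2.9406)–(-0.213785, -0.077805, 2.9406)  len=0.1556
  (v8,v9,v2) [--+] → (0.039507, -0.224042, 2.9406)–(-0.11375, -0.197015, 2.9406)  len=0.1556
  (v9,v10,v2) [--+] → (0.174278, -0.146237, 2.9406)–(0.039507, -0.224042, 2.9406)  len=0.1556
  (v10,v1,v2) [--+] → (0.2275, 0, 2.9406)–(0.174278, -0.146237, 2.9406)  len=0.1556

Chained into 1 loop(s):
  loop 1: 9 segments, perimeter = 1.4006
Total perimeter = 1.401

loops=1 perimeter=1.401


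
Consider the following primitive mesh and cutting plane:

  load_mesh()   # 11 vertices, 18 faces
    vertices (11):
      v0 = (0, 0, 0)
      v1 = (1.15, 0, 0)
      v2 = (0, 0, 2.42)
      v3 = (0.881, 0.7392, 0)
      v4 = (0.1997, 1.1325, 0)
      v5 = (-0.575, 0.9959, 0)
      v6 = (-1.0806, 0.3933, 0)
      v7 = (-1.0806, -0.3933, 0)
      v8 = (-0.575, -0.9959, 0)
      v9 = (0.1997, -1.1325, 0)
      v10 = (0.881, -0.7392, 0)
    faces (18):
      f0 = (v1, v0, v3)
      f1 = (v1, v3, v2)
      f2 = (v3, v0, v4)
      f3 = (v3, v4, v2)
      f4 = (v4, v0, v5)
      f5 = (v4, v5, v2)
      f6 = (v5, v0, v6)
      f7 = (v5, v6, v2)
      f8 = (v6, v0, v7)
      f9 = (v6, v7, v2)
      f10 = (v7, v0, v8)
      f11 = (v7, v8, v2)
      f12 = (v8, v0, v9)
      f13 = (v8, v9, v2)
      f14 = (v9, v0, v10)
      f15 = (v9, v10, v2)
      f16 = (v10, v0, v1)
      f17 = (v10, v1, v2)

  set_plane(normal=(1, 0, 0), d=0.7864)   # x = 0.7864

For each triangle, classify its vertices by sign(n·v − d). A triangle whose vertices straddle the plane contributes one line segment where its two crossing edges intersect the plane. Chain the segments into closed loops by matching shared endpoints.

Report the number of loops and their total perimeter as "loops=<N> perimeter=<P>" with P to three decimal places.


loops=1 perimeter=3.834

Straddling triangles (8 of 18):
  (v1,v0,v3) [+-+] → (0.7864, 0, 0)–(0.7864, 0.659826, 0)  len=0.6598
  (v1,v3,v2) [++-] → (0.7864, 0.659826, 0.259855)–(0.7864, 0, 0.765141)  len=0.8311
  (v3,v0,v4) [+--] → (0.7864, 0.659826, 0)–(0.7864, 0.793811, 0)  len=0.1340
  (v3,v4,v2) [+--] → (0.7864, 0.793811, 0)–(0.7864, 0.659826, 0.259855)  len=0.2924
  (v9,v0,v10) [--+] → (0.7864, -0.659826, 0)–(0.7864, -0.793811, 0)  len=0.1340
  (v9,v10,v2) [-+-] → (0.7864, -0.793811, 0)–(0.7864, -0.659826, 0.259855)  len=0.2924
  (v10,v0,v1) [+-+] → (0.7864, -0.659826, 0)–(0.7864, 0, 0)  len=0.6598
  (v10,v1,v2) [++-] → (0.7864, 0, 0.765141)–(0.7864, -0.659826, 0.259855)  len=0.8311

Chained into 1 loop(s):
  loop 1: 8 segments, perimeter = 3.8345
Total perimeter = 3.834


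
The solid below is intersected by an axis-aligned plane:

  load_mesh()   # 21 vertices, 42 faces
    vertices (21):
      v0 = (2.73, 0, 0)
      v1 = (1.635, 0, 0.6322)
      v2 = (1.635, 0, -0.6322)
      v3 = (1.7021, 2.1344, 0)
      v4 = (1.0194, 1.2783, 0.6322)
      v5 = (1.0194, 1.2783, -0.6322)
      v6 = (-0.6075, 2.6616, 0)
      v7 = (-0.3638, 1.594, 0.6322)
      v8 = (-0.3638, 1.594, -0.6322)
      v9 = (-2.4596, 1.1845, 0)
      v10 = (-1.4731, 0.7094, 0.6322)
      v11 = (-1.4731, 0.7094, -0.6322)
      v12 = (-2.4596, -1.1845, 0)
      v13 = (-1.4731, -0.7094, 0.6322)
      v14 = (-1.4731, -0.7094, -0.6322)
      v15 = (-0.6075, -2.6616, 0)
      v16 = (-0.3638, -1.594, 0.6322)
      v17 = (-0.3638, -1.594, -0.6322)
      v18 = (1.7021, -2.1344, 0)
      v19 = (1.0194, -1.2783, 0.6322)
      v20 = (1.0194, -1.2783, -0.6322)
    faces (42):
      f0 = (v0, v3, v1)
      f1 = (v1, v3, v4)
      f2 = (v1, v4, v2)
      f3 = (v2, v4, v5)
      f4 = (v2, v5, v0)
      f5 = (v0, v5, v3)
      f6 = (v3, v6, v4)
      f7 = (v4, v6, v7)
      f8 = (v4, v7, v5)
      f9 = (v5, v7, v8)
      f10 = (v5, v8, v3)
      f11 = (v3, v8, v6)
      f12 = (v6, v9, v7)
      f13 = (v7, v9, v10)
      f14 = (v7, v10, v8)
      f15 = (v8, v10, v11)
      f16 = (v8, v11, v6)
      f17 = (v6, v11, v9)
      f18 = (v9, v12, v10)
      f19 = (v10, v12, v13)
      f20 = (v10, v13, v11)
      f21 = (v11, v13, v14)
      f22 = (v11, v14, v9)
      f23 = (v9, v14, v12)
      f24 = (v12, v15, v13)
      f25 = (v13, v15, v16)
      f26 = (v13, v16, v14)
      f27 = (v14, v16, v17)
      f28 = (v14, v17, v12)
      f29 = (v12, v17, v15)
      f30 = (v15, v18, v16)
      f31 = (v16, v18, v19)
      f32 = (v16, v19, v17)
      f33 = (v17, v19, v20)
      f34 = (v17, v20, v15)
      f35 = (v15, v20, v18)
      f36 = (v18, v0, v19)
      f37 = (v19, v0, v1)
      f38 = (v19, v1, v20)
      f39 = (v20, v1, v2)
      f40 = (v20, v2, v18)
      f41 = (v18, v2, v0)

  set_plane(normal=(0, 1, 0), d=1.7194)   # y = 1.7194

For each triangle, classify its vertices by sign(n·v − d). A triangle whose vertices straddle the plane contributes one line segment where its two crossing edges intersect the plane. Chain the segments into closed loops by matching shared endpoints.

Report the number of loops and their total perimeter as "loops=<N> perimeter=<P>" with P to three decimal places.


Straddling triangles (10 of 42):
  (v0,v3,v1) [-+-] → (1.90196, 1.7194, 0)–(1.68905, 1.7194, 0.122921)  len=0.2458
  (v1,v3,v4) [-+-] → (1.68905, 1.7194, 0.122921)–(1.37116, 1.7194, 0.306463)  len=0.3671
  (v0,v5,v3) [--+] → (1.37116, 1.7194, -0.306463)–(1.90196, 1.7194, 0)  len=0.6129
  (v3,v6,v4) [++-] → (0.500622, 1.7194, 0.430607)–(1.37116, 1.7194, 0.306463)  len=0.8793
  (v4,v6,v7) [-+-] → (0.500622, 1.7194, 0.430607)–(-0.392425, 1.7194, 0.557942)  len=0.9021
  (v5,v8,v3) [--+] → (0.115593, 1.7194, -0.485498)–(1.37116, 1.7194, -0.306463)  len=1.2683
  (v3,v8,v6) [+-+] → (0.115593, 1.7194, -0.485498)–(-0.392425, 1.7194, -0.557942)  len=0.5132
  (v6,v9,v7) [+--] → (-1.7889, 1.7194, 0)–(-0.392425, 1.7194, 0.557942)  len=1.5038
  (v8,v11,v6) [--+] → (-1.02527, 1.7194, -0.305122)–(-0.392425, 1.7194, -0.557942)  len=0.6815
  (v6,v11,v9) [+--] → (-1.02527, 1.7194, -0.305122)–(-1.7889, 1.7194, 0)  len=0.8223

Chained into 1 loop(s):
  loop 1: 10 segments, perimeter = 7.7963
Total perimeter = 7.796

loops=1 perimeter=7.796


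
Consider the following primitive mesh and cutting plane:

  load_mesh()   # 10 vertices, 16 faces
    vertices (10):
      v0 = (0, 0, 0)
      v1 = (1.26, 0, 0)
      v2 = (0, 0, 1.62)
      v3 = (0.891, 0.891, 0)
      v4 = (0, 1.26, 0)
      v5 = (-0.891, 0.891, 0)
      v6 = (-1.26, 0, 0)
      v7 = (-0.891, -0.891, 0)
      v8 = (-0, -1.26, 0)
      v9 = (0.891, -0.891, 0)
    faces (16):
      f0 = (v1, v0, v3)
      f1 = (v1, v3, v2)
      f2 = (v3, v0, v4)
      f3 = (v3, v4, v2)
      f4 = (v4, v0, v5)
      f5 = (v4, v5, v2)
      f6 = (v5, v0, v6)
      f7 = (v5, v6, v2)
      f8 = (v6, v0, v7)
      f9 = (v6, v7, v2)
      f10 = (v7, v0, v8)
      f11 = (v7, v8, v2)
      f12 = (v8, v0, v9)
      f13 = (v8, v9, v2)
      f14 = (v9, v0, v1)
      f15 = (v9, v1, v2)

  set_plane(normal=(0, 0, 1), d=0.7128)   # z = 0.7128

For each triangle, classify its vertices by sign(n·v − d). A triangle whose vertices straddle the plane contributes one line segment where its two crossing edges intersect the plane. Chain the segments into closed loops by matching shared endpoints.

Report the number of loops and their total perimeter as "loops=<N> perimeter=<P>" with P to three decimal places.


loops=1 perimeter=4.320

Straddling triangles (8 of 16):
  (v1,v3,v2) [--+] → (0.49896, 0.49896, 0.7128)–(0.7056, 0, 0.7128)  len=0.5401
  (v3,v4,v2) [--+] → (0, 0.7056, 0.7128)–(0.49896, 0.49896, 0.7128)  len=0.5401
  (v4,v5,v2) [--+] → (-0.49896, 0.49896, 0.7128)–(0, 0.7056, 0.7128)  len=0.5401
  (v5,v6,v2) [--+] → (-0.7056, 0, 0.7128)–(-0.49896, 0.49896, 0.7128)  len=0.5401
  (v6,v7,v2) [--+] → (-0.49896, -0.49896, 0.7128)–(-0.7056, 0, 0.7128)  len=0.5401
  (v7,v8,v2) [--+] → (0, -0.7056, 0.7128)–(-0.49896, -0.49896, 0.7128)  len=0.5401
  (v8,v9,v2) [--+] → (0.49896, -0.49896, 0.7128)–(0, -0.7056, 0.7128)  len=0.5401
  (v9,v1,v2) [--+] → (0.7056, 0, 0.7128)–(0.49896, -0.49896, 0.7128)  len=0.5401

Chained into 1 loop(s):
  loop 1: 8 segments, perimeter = 4.3205
Total perimeter = 4.320


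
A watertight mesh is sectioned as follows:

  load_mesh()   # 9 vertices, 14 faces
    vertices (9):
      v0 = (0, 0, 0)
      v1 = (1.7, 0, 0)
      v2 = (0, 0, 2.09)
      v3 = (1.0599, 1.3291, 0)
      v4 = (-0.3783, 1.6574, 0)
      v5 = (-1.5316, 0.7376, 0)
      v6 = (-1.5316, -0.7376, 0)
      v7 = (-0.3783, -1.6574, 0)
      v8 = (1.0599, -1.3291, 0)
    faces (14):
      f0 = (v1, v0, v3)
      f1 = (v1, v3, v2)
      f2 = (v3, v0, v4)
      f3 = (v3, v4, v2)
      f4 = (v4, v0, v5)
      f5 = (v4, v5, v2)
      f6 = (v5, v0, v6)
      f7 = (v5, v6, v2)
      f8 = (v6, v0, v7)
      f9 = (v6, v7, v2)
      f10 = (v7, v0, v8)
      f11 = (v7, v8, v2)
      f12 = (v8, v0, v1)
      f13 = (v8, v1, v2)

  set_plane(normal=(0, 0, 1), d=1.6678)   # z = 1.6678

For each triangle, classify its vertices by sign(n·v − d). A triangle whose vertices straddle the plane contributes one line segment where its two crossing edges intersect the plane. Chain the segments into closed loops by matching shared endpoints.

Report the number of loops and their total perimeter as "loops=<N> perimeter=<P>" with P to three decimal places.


loops=1 perimeter=2.086

Straddling triangles (7 of 14):
  (v1,v3,v2) [--+] → (0.21411, 0.268491, 1.6678)–(0.343416, 0, 1.6678)  len=0.2980
  (v3,v4,v2) [--+] → (-0.0764202, 0.334811, 1.6678)–(0.21411, 0.268491, 1.6678)  len=0.2980
  (v4,v5,v2) [--+] → (-0.309398, 0.149002, 1.6678)–(-0.0764202, 0.334811, 1.6678)  len=0.2980
  (v5,v6,v2) [--+] → (-0.309398, -0.149002, 1.6678)–(-0.309398, 0.149002, 1.6678)  len=0.2980
  (v6,v7,v2) [--+] → (-0.0764202, -0.334811, 1.6678)–(-0.309398, -0.149002, 1.6678)  len=0.2980
  (v7,v8,v2) [--+] → (0.21411, -0.268491, 1.6678)–(-0.0764202, -0.334811, 1.6678)  len=0.2980
  (v8,v1,v2) [--+] → (0.343416, 0, 1.6678)–(0.21411, -0.268491, 1.6678)  len=0.2980

Chained into 1 loop(s):
  loop 1: 7 segments, perimeter = 2.0860
Total perimeter = 2.086


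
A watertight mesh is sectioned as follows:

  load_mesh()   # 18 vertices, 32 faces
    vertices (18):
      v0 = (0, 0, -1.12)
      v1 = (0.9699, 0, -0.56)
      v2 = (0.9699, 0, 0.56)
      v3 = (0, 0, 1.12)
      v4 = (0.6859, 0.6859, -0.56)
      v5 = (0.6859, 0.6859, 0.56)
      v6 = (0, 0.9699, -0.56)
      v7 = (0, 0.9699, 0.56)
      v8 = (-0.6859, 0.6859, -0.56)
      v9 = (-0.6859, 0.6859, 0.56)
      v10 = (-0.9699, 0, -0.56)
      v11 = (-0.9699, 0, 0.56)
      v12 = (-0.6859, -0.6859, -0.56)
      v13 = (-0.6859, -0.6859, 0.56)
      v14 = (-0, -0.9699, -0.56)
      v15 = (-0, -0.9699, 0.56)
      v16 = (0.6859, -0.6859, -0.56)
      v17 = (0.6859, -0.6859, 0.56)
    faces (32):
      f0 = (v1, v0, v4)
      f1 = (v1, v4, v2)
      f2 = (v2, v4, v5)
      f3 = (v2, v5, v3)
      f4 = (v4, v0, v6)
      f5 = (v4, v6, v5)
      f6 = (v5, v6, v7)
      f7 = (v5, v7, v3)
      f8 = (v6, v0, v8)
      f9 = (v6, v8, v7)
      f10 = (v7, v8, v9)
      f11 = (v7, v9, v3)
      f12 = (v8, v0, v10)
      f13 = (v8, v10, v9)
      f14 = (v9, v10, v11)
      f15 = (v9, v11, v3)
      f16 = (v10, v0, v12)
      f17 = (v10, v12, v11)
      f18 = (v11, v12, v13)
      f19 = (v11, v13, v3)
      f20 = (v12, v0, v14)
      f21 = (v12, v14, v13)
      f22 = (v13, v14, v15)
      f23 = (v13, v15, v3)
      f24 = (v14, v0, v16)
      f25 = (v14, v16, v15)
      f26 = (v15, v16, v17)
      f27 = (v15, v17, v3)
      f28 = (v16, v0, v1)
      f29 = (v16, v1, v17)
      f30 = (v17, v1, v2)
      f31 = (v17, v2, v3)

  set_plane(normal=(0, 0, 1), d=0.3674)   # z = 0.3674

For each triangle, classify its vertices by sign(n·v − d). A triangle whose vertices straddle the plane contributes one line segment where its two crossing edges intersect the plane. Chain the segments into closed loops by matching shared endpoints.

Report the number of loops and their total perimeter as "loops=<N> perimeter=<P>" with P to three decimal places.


Straddling triangles (16 of 32):
  (v1,v4,v2) [--+] → (0.921062, 0.11795, 0.3674)–(0.9699, 0, 0.3674)  len=0.1277
  (v2,v4,v5) [+-+] → (0.921062, 0.11795, 0.3674)–(0.6859, 0.6859, 0.3674)  len=0.6147
  (v4,v6,v5) [--+] → (0.56795, 0.734738, 0.3674)–(0.6859, 0.6859, 0.3674)  len=0.1277
  (v5,v6,v7) [+-+] → (0.56795, 0.734738, 0.3674)–(0, 0.9699, 0.3674)  len=0.6147
  (v6,v8,v7) [--+] → (-0.11795, 0.921062, 0.3674)–(0, 0.9699, 0.3674)  len=0.1277
  (v7,v8,v9) [+-+] → (-0.11795, 0.921062, 0.3674)–(-0.6859, 0.6859, 0.3674)  len=0.6147
  (v8,v10,v9) [--+] → (-0.734738, 0.56795, 0.3674)–(-0.6859, 0.6859, 0.3674)  len=0.1277
  (v9,v10,v11) [+-+] → (-0.734738, 0.56795, 0.3674)–(-0.9699, 0, 0.3674)  len=0.6147
  (v10,v12,v11) [--+] → (-0.921062, -0.11795, 0.3674)–(-0.9699, 0, 0.3674)  len=0.1277
  (v11,v12,v13) [+-+] → (-0.921062, -0.11795, 0.3674)–(-0.6859, -0.6859, 0.3674)  len=0.6147
  (v12,v14,v13) [--+] → (-0.56795, -0.734738, 0.3674)–(-0.6859, -0.6859, 0.3674)  len=0.1277
  (v13,v14,v15) [+-+] → (-0.56795, -0.734738, 0.3674)–(0, -0.9699, 0.3674)  len=0.6147
  (v14,v16,v15) [--+] → (0.11795, -0.921062, 0.3674)–(0, -0.9699, 0.3674)  len=0.1277
  (v15,v16,v17) [+-+] → (0.11795, -0.921062, 0.3674)–(0.6859, -0.6859, 0.3674)  len=0.6147
  (v16,v1,v17) [--+] → (0.734738, -0.56795, 0.3674)–(0.6859, -0.6859, 0.3674)  len=0.1277
  (v17,v1,v2) [+-+] → (0.734738, -0.56795, 0.3674)–(0.9699, 0, 0.3674)  len=0.6147

Chained into 1 loop(s):
  loop 1: 16 segments, perimeter = 5.9390
Total perimeter = 5.939

loops=1 perimeter=5.939


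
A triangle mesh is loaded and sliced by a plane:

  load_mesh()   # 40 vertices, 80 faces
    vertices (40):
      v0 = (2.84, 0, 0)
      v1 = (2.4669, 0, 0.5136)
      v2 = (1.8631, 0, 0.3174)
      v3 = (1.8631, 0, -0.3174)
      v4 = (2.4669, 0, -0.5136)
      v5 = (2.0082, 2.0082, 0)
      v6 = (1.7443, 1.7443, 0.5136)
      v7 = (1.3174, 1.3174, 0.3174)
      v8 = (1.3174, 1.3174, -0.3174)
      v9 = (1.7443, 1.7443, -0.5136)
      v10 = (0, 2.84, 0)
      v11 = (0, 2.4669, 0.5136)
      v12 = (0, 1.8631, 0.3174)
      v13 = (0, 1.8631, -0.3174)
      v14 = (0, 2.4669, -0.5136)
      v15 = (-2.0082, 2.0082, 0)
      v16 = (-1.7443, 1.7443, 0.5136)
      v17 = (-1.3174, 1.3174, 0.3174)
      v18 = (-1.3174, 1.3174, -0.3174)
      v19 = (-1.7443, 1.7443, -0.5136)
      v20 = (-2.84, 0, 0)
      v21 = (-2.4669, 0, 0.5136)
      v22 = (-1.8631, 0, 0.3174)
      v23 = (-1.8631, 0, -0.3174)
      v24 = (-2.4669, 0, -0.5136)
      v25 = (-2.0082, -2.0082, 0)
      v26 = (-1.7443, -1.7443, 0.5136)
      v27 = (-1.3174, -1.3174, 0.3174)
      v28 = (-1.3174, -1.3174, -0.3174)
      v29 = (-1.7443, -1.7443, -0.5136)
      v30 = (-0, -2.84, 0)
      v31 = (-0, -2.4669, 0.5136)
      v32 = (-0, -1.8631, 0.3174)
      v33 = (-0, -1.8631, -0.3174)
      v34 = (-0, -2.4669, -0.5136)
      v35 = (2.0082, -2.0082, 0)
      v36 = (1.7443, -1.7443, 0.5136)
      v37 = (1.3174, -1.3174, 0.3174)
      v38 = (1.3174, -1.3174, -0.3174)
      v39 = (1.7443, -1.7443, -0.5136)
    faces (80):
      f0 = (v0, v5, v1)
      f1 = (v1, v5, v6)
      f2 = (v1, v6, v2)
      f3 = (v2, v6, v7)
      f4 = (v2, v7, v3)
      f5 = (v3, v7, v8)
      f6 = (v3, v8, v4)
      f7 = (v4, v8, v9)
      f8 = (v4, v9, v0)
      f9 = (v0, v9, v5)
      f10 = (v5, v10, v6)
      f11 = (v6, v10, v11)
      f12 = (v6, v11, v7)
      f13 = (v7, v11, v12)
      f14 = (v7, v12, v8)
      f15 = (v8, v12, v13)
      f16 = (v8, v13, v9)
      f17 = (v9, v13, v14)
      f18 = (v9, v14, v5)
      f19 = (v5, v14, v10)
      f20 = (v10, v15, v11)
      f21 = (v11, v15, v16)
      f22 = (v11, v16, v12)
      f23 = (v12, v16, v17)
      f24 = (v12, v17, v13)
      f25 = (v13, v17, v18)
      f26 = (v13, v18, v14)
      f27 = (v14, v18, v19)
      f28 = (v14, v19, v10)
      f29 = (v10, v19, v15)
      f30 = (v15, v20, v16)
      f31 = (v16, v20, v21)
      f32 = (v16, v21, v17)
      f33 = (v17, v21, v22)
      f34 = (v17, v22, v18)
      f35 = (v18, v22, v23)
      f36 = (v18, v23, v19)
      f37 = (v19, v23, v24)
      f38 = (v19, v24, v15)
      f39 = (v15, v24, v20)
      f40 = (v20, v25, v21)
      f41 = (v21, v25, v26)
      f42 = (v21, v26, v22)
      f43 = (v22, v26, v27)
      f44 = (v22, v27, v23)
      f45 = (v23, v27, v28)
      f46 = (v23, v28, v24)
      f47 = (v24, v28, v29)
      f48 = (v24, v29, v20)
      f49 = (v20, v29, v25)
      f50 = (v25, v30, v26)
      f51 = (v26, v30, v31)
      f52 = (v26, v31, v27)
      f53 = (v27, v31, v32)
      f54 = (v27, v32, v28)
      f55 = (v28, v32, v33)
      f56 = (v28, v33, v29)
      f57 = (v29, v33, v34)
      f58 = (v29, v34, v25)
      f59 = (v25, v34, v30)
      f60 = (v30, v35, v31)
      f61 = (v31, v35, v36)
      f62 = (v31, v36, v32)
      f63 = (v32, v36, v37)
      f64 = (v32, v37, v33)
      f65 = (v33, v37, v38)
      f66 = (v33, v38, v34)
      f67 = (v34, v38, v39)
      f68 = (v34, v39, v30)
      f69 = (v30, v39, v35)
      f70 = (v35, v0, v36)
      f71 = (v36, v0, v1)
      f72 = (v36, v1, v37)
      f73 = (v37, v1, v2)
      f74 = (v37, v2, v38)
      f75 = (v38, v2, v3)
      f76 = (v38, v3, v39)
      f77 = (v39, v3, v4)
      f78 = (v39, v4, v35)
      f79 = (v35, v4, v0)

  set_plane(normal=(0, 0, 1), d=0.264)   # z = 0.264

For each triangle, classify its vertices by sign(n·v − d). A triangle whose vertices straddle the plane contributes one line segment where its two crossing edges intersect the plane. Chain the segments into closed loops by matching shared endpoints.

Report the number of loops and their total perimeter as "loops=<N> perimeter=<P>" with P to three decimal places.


loops=2 perimeter=27.622

Straddling triangles (32 of 80):
  (v0,v5,v1) [--+] → (2.24398, 0.975948, 0.264)–(2.64822, 0, 0.264)  len=1.0564
  (v1,v5,v6) [+-+] → (2.24398, 0.975948, 0.264)–(1.87255, 1.87255, 0.264)  len=0.9705
  (v2,v7,v3) [++-] → (1.3633, 1.20658, 0.264)–(1.8631, 0, 0.264)  len=1.3060
  (v3,v7,v8) [-+-] → (1.3633, 1.20658, 0.264)–(1.3174, 1.3174, 0.264)  len=0.1200
  (v5,v10,v6) [--+] → (0.896603, 2.27679, 0.264)–(1.87255, 1.87255, 0.264)  len=1.0564
  (v6,v10,v11) [+-+] → (0.896603, 2.27679, 0.264)–(0, 2.64822, 0.264)  len=0.9705
  (v7,v12,v8) [++-] → (0.110821, 1.8172, 0.264)–(1.3174, 1.3174, 0.264)  len=1.3060
  (v8,v12,v13) [-+-] → (0.110821, 1.8172, 0.264)–(0, 1.8631, 0.264)  len=0.1200
  (v10,v15,v11) [--+] → (-0.975948, 2.24398, 0.264)–(0, 2.64822, 0.264)  len=1.0564
  (v11,v15,v16) [+-+] → (-0.975948, 2.24398, 0.264)–(-1.87255, 1.87255, 0.264)  len=0.9705
  (v12,v17,v13) [++-] → (-1.20658, 1.3633, 0.264)–(0, 1.8631, 0.264)  len=1.3060
  (v13,v17,v18) [-+-] → (-1.20658, 1.3633, 0.264)–(-1.3174, 1.3174, 0.264)  len=0.1200
  (v15,v20,v16) [--+] → (-2.27679, 0.896603, 0.264)–(-1.87255, 1.87255, 0.264)  len=1.0564
  (v16,v20,v21) [+-+] → (-2.27679, 0.896603, 0.264)–(-2.64822, 0, 0.264)  len=0.9705
  (v17,v22,v18) [++-] → (-1.8172, 0.110821, 0.264)–(-1.3174, 1.3174, 0.264)  len=1.3060
  (v18,v22,v23) [-+-] → (-1.8172, 0.110821, 0.264)–(-1.8631, 0, 0.264)  len=0.1200
  (v20,v25,v21) [--+] → (-2.24398, -0.975948, 0.264)–(-2.64822, 0, 0.264)  len=1.0564
  (v21,v25,v26) [+-+] → (-2.24398, -0.975948, 0.264)–(-1.87255, -1.87255, 0.264)  len=0.9705
  (v22,v27,v23) [++-] → (-1.3633, -1.20658, 0.264)–(-1.8631, 0, 0.264)  len=1.3060
  (v23,v27,v28) [-+-] → (-1.3633, -1.20658, 0.264)–(-1.3174, -1.3174, 0.264)  len=0.1200
  (v25,v30,v26) [--+] → (-0.896603, -2.27679, 0.264)–(-1.87255, -1.87255, 0.264)  len=1.0564
  (v26,v30,v31) [+-+] → (-0.896603, -2.27679, 0.264)–(0, -2.64822, 0.264)  len=0.9705
  (v27,v32,v28) [++-] → (-0.110821, -1.8172, 0.264)–(-1.3174, -1.3174, 0.264)  len=1.3060
  (v28,v32,v33) [-+-] → (-0.110821, -1.8172, 0.264)–(0, -1.8631, 0.264)  len=0.1200
  (v30,v35,v31) [--+] → (0.975948, -2.24398, 0.264)–(0, -2.64822, 0.264)  len=1.0564
  (v31,v35,v36) [+-+] → (0.975948, -2.24398, 0.264)–(1.87255, -1.87255, 0.264)  len=0.9705
  (v32,v37,v33) [++-] → (1.20658, -1.3633, 0.264)–(0, -1.8631, 0.264)  len=1.3060
  (v33,v37,v38) [-+-] → (1.20658, -1.3633, 0.264)–(1.3174, -1.3174, 0.264)  len=0.1200
  (v35,v0,v36) [--+] → (2.27679, -0.896603, 0.264)–(1.87255, -1.87255, 0.264)  len=1.0564
  (v36,v0,v1) [+-+] → (2.27679, -0.896603, 0.264)–(2.64822, 0, 0.264)  len=0.9705
  (v37,v2,v38) [++-] → (1.8172, -0.110821, 0.264)–(1.3174, -1.3174, 0.264)  len=1.3060
  (v38,v2,v3) [-+-] → (1.8172, -0.110821, 0.264)–(1.8631, 0, 0.264)  len=0.1200

Chained into 2 loop(s):
  loop 1: 16 segments, perimeter = 16.2148
  loop 2: 16 segments, perimeter = 11.4076
Total perimeter = 27.622


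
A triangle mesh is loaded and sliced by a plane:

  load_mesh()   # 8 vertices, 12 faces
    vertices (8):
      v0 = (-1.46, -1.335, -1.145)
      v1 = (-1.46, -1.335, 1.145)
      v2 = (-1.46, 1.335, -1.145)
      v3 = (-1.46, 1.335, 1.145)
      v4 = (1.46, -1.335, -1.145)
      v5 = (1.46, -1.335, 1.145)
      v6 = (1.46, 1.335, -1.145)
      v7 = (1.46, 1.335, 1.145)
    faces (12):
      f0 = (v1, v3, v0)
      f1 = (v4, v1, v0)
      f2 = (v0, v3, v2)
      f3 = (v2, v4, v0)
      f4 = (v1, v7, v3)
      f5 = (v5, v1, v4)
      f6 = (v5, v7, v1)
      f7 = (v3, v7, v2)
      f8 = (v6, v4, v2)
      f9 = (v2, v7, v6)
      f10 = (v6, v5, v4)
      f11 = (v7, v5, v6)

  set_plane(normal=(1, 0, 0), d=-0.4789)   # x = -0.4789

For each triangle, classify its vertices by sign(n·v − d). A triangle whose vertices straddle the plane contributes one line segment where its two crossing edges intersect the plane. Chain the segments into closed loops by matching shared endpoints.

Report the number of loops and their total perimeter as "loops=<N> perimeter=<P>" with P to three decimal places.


loops=1 perimeter=9.920

Straddling triangles (8 of 12):
  (v4,v1,v0) [+--] → (-0.4789, -1.335, 0.375576)–(-0.4789, -1.335, -1.145)  len=1.5206
  (v2,v4,v0) [-+-] → (-0.4789, 0.437898, -1.145)–(-0.4789, -1.335, -1.145)  len=1.7729
  (v1,v7,v3) [-+-] → (-0.4789, -0.437898, 1.145)–(-0.4789, 1.335, 1.145)  len=1.7729
  (v5,v1,v4) [+-+] → (-0.4789, -1.335, 1.145)–(-0.4789, -1.335, 0.375576)  len=0.7694
  (v5,v7,v1) [++-] → (-0.4789, -0.437898, 1.145)–(-0.4789, -1.335, 1.145)  len=0.8971
  (v3,v7,v2) [-+-] → (-0.4789, 1.335, 1.145)–(-0.4789, 1.335, -0.375576)  len=1.5206
  (v6,v4,v2) [++-] → (-0.4789, 0.437898, -1.145)–(-0.4789, 1.335, -1.145)  len=0.8971
  (v2,v7,v6) [-++] → (-0.4789, 1.335, -0.375576)–(-0.4789, 1.335, -1.145)  len=0.7694

Chained into 1 loop(s):
  loop 1: 8 segments, perimeter = 9.9200
Total perimeter = 9.920


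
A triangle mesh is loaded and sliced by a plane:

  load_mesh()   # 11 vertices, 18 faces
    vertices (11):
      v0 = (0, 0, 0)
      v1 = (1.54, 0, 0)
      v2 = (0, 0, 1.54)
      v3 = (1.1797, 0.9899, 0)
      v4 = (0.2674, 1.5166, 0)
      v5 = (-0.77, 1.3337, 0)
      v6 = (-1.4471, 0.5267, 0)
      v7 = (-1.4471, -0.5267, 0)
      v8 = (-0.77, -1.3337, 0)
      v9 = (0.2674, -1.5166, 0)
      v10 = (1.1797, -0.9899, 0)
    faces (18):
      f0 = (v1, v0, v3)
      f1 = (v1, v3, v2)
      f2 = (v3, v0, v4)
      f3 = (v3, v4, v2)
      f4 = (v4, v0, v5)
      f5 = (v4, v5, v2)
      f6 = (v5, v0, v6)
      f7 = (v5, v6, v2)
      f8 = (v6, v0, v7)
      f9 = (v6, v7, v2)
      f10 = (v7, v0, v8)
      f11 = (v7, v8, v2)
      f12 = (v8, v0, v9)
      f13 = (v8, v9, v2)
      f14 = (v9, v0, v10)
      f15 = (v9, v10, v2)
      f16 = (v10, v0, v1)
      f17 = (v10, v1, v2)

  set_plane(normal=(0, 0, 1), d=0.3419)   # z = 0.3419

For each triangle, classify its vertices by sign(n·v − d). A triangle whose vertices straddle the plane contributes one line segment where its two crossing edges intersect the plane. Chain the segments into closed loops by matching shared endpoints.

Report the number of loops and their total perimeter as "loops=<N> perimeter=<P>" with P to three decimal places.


loops=1 perimeter=7.376

Straddling triangles (9 of 18):
  (v1,v3,v2) [--+] → (0.917791, 0.770129, 0.3419)–(1.1981, 0, 0.3419)  len=0.8196
  (v3,v4,v2) [--+] → (0.208034, 1.1799, 0.3419)–(0.917791, 0.770129, 0.3419)  len=0.8196
  (v4,v5,v2) [--+] → (-0.59905, 1.0376, 0.3419)–(0.208034, 1.1799, 0.3419)  len=0.8195
  (v5,v6,v2) [--+] → (-1.12583, 0.409766, 0.3419)–(-0.59905, 1.0376, 0.3419)  len=0.8196
  (v6,v7,v2) [--+] → (-1.12583, -0.409766, 0.3419)–(-1.12583, 0.409766, 0.3419)  len=0.8195
  (v7,v8,v2) [--+] → (-0.59905, -1.0376, 0.3419)–(-1.12583, -0.409766, 0.3419)  len=0.8196
  (v8,v9,v2) [--+] → (0.208034, -1.1799, 0.3419)–(-0.59905, -1.0376, 0.3419)  len=0.8195
  (v9,v10,v2) [--+] → (0.917791, -0.770129, 0.3419)–(0.208034, -1.1799, 0.3419)  len=0.8196
  (v10,v1,v2) [--+] → (1.1981, 0, 0.3419)–(0.917791, -0.770129, 0.3419)  len=0.8196

Chained into 1 loop(s):
  loop 1: 9 segments, perimeter = 7.3759
Total perimeter = 7.376


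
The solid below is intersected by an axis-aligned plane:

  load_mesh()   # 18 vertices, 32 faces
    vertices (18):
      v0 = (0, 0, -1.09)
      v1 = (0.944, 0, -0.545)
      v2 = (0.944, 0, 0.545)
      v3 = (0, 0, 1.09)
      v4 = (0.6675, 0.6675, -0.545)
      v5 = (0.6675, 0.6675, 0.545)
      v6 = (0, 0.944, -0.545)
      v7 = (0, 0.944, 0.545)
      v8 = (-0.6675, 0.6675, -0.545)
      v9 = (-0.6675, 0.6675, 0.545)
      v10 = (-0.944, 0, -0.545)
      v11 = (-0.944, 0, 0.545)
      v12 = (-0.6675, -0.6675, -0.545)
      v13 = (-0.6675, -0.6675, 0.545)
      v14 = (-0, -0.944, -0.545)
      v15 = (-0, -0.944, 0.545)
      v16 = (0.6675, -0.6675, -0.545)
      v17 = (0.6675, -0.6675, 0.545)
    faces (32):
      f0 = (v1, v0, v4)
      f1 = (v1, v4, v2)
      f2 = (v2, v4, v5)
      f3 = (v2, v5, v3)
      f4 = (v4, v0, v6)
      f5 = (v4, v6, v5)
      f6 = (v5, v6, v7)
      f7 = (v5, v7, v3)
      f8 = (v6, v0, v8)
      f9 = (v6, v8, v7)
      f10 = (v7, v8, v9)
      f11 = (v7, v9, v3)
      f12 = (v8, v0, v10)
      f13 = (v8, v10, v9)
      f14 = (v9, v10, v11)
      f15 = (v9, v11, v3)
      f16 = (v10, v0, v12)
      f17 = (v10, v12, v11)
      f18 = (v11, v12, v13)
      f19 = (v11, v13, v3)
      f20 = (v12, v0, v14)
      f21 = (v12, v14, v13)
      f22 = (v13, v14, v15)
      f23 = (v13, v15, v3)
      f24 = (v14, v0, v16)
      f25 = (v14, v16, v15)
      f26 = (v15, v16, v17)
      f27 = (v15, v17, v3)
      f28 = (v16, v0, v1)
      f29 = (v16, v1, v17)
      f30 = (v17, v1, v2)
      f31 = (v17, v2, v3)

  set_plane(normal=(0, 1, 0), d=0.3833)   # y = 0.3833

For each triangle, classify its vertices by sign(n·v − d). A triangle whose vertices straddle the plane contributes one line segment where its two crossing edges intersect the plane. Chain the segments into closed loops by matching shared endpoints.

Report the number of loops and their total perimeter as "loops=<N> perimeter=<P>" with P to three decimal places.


loops=1 perimeter=5.613

Straddling triangles (12 of 32):
  (v1,v0,v4) [--+] → (0.3833, 0.3833, -0.777043)–(0.785225, 0.3833, -0.545)  len=0.4641
  (v1,v4,v2) [-+-] → (0.785225, 0.3833, -0.545)–(0.785225, 0.3833, -0.0809131)  len=0.4641
  (v2,v4,v5) [-++] → (0.785225, 0.3833, -0.0809131)–(0.785225, 0.3833, 0.545)  len=0.6259
  (v2,v5,v3) [-+-] → (0.785225, 0.3833, 0.545)–(0.3833, 0.3833, 0.777043)  len=0.4641
  (v4,v0,v6) [+-+] → (0.3833, 0.3833, -0.777043)–(0, 0.3833, -0.868709)  len=0.3941
  (v5,v7,v3) [++-] → (0, 0.3833, 0.868709)–(0.3833, 0.3833, 0.777043)  len=0.3941
  (v6,v0,v8) [+-+] → (0, 0.3833, -0.868709)–(-0.3833, 0.3833, -0.777043)  len=0.3941
  (v7,v9,v3) [++-] → (-0.3833, 0.3833, 0.777043)–(0, 0.3833, 0.868709)  len=0.3941
  (v8,v0,v10) [+--] → (-0.3833, 0.3833, -0.777043)–(-0.785225, 0.3833, -0.545)  len=0.4641
  (v8,v10,v9) [+-+] → (-0.785225, 0.3833, -0.545)–(-0.785225, 0.3833, 0.0809131)  len=0.6259
  (v9,v10,v11) [+--] → (-0.785225, 0.3833, 0.0809131)–(-0.785225, 0.3833, 0.545)  len=0.4641
  (v9,v11,v3) [+--] → (-0.785225, 0.3833, 0.545)–(-0.3833, 0.3833, 0.777043)  len=0.4641

Chained into 1 loop(s):
  loop 1: 12 segments, perimeter = 5.6128
Total perimeter = 5.613


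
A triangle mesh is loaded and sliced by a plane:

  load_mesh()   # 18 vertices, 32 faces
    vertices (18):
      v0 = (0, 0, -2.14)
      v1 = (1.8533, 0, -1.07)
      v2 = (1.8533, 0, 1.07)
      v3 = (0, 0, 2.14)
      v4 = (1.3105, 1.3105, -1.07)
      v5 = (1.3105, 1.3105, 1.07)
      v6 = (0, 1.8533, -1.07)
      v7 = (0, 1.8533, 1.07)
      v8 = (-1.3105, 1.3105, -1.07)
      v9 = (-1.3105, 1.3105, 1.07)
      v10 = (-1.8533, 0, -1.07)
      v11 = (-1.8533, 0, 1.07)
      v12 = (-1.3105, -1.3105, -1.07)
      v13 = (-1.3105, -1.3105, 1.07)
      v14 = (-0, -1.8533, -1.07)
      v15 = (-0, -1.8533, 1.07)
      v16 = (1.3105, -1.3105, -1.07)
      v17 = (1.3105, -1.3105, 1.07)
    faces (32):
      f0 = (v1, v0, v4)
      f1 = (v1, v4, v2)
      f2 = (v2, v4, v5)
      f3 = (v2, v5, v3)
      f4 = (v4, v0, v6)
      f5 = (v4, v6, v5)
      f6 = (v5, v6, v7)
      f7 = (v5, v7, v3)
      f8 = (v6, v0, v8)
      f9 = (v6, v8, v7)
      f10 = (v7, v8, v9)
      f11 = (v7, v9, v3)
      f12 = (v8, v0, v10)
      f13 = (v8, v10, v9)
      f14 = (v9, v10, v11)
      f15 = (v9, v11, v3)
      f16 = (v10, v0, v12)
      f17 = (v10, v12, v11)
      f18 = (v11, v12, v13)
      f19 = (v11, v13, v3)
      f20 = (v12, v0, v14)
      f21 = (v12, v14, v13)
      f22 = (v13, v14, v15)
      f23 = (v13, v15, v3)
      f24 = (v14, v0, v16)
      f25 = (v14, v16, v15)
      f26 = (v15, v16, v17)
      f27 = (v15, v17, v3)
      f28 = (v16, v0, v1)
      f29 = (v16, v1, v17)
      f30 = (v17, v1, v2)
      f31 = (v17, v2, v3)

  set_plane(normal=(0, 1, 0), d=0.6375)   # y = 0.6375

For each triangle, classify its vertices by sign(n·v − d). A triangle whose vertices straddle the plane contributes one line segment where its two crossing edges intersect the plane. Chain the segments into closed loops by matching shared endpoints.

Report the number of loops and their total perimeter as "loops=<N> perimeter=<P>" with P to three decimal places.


Straddling triangles (12 of 32):
  (v1,v0,v4) [--+] → (0.6375, 0.6375, -1.61949)–(1.58925, 0.6375, -1.07)  len=1.0990
  (v1,v4,v2) [-+-] → (1.58925, 0.6375, -1.07)–(1.58925, 0.6375, 0.0289851)  len=1.0990
  (v2,v4,v5) [-++] → (1.58925, 0.6375, 0.0289851)–(1.58925, 0.6375, 1.07)  len=1.0410
  (v2,v5,v3) [-+-] → (1.58925, 0.6375, 1.07)–(0.6375, 0.6375, 1.61949)  len=1.0990
  (v4,v0,v6) [+-+] → (0.6375, 0.6375, -1.61949)–(0, 0.6375, -1.77194)  len=0.6555
  (v5,v7,v3) [++-] → (0, 0.6375, 1.77194)–(0.6375, 0.6375, 1.61949)  len=0.6555
  (v6,v0,v8) [+-+] → (0, 0.6375, -1.77194)–(-0.6375, 0.6375, -1.61949)  len=0.6555
  (v7,v9,v3) [++-] → (-0.6375, 0.6375, 1.61949)–(0, 0.6375, 1.77194)  len=0.6555
  (v8,v0,v10) [+--] → (-0.6375, 0.6375, -1.61949)–(-1.58925, 0.6375, -1.07)  len=1.0990
  (v8,v10,v9) [+-+] → (-1.58925, 0.6375, -1.07)–(-1.58925, 0.6375, -0.0289851)  len=1.0410
  (v9,v10,v11) [+--] → (-1.58925, 0.6375, -0.0289851)–(-1.58925, 0.6375, 1.07)  len=1.0990
  (v9,v11,v3) [+--] → (-1.58925, 0.6375, 1.07)–(-0.6375, 0.6375, 1.61949)  len=1.0990

Chained into 1 loop(s):
  loop 1: 12 segments, perimeter = 11.2978
Total perimeter = 11.298

loops=1 perimeter=11.298
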